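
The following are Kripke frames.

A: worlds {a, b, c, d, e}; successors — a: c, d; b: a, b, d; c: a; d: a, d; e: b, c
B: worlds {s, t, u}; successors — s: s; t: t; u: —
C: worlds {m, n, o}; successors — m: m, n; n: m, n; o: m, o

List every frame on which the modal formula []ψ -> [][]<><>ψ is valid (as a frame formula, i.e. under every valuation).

The schema corresponds to a generalized confluence (Geach) condition: forall x forall z (x R^2 z -> exists w (xRw & z R^2 w)).
A: fails — cR²c but no w with cRw and cR²w.
B: condition met.
C: condition met.
Valid on: B, C.

B, C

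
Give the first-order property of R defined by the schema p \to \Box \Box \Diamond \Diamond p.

\forall x \forall z (x R^2 z \to \exists w (x = w \wedge z R^2 w))

This is a Sahlqvist (Geach-type) schema ◇^0□^0p → □^2◇^2p.
Minimal-valuation argument: fix x; take any y with xR^0y and any z with xR^2z. Set V(p) to the set of worlds R-reachable from y in exactly 0 steps. Then □^0p holds at y, so the antecedent holds at x; validity forces ◇^2p at z, giving a w with zR^2w and yR^0w.
First-order correspondent: \forall x \forall z (x R^2 z \to \exists w (x = w \wedge z R^2 w)).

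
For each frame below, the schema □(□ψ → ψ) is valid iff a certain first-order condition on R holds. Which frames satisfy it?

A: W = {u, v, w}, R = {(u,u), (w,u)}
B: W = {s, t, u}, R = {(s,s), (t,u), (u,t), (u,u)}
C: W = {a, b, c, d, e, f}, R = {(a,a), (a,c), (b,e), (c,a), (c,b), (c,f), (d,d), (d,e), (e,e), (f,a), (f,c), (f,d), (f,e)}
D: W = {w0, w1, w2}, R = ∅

A, D

This is the axiom for shift-reflexivity; its first-order frame correspondent is ∀x ∀y (Rxy → Ryy).
A: satisfies the condition.
B: fails — Rut but not Rtt.
C: fails — Rcf but not Rff.
D: satisfies the condition.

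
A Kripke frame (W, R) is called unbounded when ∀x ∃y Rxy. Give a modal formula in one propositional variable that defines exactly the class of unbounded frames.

A defining formula is □r → ◇r (the D axiom).
Suppose □r→◇r is valid. At any x set V(r)=W. Then □r at x, so ◇r at x, so x has a successor.

□r → ◇r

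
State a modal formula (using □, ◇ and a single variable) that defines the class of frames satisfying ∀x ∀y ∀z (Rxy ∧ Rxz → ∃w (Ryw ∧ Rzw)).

◇□s → □◇s

This is convergence; the standard corresponding axiom is .2: ◇□s → □◇s.
Suppose ◇□s→□◇s is valid. Take Rxy, Rxz and set V(s)={w : Ryw}. Then □s at y so ◇□s at x, so □◇s at x, so ◇s at z, giving w with Rzw and Ryw.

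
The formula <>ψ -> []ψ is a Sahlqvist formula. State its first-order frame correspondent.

Suppose ◇ψ→□ψ is valid. Take Rxy, Rxz and set V(ψ)={y}. Then ◇ψ at x, so □ψ at x, so ψ at z, i.e. z=y.
The converse is a direct semantic check.
Frame condition: forall x forall y forall z (Rxy & Rxz -> y = z).

Partial functionality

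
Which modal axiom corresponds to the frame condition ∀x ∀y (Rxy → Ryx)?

This is symmetry; the standard corresponding axiom is B: s → □◇s.
Suppose s→□◇s is valid. Take Rxy and set V(s)={x}. Then s at x, so □◇s at x, so ◇s at y, so some z with Ryz has s; z=x, i.e. Ryx.

s → □◇s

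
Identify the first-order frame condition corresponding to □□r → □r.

This is the C4 axiom.
Its frame correspondent is density — ∀x ∀y (Rxy → ∃z (Rxz ∧ Rzy)).

Density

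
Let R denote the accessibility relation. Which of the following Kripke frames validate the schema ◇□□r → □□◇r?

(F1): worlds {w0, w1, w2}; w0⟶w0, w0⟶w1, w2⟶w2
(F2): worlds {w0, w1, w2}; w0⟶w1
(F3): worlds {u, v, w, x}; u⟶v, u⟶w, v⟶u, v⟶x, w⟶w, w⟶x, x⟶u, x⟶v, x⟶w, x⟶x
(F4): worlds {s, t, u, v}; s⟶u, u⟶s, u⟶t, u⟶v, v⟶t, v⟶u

The schema corresponds to a generalized confluence (Geach) condition: ∀x ∀y ∀z ((xRy ∧ xR²z) → ∃w (yR²w ∧ zRw)).
(F1): fails — w0Rw0, w0R²w1 but no w with w0R²w and w1Rw.
(F2): holds.
(F3): holds.
(F4): fails — sRu, sR²t but no w with uR²w and tRw.

(F2), (F3)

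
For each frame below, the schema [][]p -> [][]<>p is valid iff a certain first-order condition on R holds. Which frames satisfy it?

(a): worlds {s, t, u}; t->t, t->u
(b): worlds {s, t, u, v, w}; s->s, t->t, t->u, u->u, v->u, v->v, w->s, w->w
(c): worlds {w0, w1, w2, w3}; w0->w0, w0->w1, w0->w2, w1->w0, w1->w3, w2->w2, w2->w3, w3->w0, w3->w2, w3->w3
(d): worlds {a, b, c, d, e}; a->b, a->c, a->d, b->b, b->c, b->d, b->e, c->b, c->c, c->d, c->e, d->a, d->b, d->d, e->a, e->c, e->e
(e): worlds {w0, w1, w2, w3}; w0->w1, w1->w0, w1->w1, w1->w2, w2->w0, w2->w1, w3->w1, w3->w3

(b), (c), (d), (e)

This is the axiom for a generalized confluence (Geach) condition; its first-order frame correspondent is forall x forall z (x R^2 z -> exists w (x R^2 w & zRw)).
(a): fails — tR²u but no w with tR²w and uRw.
(b): condition met.
(c): condition met.
(d): condition met.
(e): condition met.
Valid on: (b), (c), (d), (e).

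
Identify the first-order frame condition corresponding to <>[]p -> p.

Symmetry

Equivalently (dual form): p → □◇p.
Suppose p→□◇p is valid. Take Rxy and set V(p)={x}. Then p at x, so □◇p at x, so ◇p at y, so some z with Ryz has p; z=x, i.e. Ryx.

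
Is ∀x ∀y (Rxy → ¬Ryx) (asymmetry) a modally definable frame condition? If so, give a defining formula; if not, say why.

No

Modal frame validity is preserved under surjective bounded morphisms.
The 3-cycle (worlds 0,1,2 with 0→1→2→0) is asymmetric. Mapping every world to a single reflexive point • is a surjective bounded morphism, and the reflexive point is not asymmetric (R•• but asymmetry requires ¬R••).
So the class is not modally definable.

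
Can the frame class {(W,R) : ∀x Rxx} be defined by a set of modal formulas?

Definable; □p → p defines it

Yes: it is reflexivity, defined by the T schema □p → p.
Suppose □p→p is valid. At any x set V(p)={w : Rxw}. Then □p holds at x, so p holds at x, i.e. Rxx.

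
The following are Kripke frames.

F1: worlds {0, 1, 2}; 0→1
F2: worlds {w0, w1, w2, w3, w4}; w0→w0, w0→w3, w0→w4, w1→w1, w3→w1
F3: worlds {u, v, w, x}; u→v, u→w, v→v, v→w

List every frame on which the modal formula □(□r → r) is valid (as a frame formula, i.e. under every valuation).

none

This is the axiom for shift-reflexivity; its first-order frame correspondent is ∀x ∀y (Rxy → Ryy).
F1: fails — R01 but not R11.
F2: fails — Rw0w4 but not Rw4w4.
F3: fails — Ruw but not Rww.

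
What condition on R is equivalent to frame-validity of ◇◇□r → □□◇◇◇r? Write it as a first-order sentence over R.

∀x ∀y ∀z ((xR²y ∧ xR²z) → ∃w (yRw ∧ zR³w))

This is a Sahlqvist (Geach-type) schema ◇^2□^1r → □^2◇^3r.
Minimal-valuation argument: fix x; take any y with xR^2y and any z with xR^2z. Set V(r) to the set of worlds R-reachable from y in exactly 1 step. Then □^1r holds at y, so the antecedent holds at x; validity forces ◇^3r at z, giving a w with zR^3w and yR^1w.
First-order correspondent: ∀x ∀y ∀z ((xR²y ∧ xR²z) → ∃w (yRw ∧ zR³w)).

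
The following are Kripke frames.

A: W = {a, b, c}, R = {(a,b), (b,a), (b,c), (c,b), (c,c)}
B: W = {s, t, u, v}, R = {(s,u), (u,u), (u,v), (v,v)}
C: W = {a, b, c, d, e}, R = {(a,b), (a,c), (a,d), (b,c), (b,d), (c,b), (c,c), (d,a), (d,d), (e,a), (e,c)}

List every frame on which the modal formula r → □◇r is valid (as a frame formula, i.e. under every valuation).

A

Frame correspondent (Sahlqvist): ∀x ∀y (Rxy → Ryx) — i.e. symmetry.
A: satisfies the condition.
B: fails — Rsu but not Rus.
C: fails — Rea but not Rae.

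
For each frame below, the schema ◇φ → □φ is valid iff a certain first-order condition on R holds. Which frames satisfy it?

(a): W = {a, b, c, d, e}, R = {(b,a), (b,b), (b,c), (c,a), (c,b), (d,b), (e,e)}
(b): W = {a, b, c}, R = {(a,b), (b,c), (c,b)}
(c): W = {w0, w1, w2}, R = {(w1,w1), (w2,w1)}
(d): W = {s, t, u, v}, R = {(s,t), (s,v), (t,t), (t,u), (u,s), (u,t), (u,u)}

Frame correspondent (Sahlqvist): ∀x ∀y ∀z (Rxy ∧ Rxz → y = z) — i.e. partial functionality.
(a): fails — b sees both a and b.
(b): holds.
(c): holds.
(d): fails — s sees both t and v.

(b), (c)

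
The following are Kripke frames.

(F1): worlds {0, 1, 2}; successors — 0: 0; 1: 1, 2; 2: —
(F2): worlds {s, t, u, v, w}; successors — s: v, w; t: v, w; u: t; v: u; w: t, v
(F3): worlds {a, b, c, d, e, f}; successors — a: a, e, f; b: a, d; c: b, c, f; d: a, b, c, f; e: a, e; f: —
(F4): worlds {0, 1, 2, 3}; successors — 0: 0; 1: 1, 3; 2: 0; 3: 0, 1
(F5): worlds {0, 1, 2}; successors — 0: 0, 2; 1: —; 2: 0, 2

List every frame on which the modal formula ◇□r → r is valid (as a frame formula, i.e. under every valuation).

This is the axiom for symmetry; its first-order frame correspondent is ∀x ∀y (Rxy → Ryx).
(F1): fails — R12 but not R21.
(F2): fails — Rtv but not Rvt.
(F3): fails — Rdc but not Rcd.
(F4): fails — R20 but not R02.
(F5): ✓.
Valid on: (F5).

(F5)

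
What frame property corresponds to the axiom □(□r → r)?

Suppose □(□r→r) is valid. Take Rxy and set V(r)={w : Ryw}. Then at y, □r holds; since □(□r→r) at x, □r→r at y, so r at y, i.e. Ryy.

Shift-reflexivity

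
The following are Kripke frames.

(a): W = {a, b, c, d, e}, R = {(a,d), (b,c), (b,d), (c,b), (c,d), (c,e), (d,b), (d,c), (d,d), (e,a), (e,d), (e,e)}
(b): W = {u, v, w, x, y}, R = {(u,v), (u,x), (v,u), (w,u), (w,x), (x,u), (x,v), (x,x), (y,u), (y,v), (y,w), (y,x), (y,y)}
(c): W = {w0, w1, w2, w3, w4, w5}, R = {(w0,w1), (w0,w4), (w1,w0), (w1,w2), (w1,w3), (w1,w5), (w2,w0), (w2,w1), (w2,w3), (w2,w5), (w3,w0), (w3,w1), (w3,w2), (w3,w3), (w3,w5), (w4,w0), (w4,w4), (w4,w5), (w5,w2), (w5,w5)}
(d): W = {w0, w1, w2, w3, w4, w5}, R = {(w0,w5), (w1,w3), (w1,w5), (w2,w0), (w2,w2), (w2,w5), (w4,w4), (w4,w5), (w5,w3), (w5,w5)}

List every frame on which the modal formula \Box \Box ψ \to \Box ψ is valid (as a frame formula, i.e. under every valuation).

This is the axiom for density; its first-order frame correspondent is \forall x \forall y (Rxy \to \exists z (Rxz \wedge Rzy)).
(a): condition met.
(b): fails — Rvu but no z with Rvz and Rzu.
(c): fails — Rw0w1 but no z with Rw0z and Rzw1.
(d): condition met.

(a), (d)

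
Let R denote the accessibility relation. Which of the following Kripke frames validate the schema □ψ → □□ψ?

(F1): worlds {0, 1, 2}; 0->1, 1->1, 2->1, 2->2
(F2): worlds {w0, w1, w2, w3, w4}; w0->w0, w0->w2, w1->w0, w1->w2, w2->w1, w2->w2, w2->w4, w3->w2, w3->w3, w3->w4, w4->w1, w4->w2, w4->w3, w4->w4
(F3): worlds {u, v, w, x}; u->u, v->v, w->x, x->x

(F1), (F3)

Frame correspondent (Sahlqvist): ∀x ∀y ∀z (Rxy ∧ Ryz → Rxz) — i.e. transitivity.
(F1): condition met.
(F2): fails — Rw1w2 and Rw2w4 but not Rw1w4.
(F3): condition met.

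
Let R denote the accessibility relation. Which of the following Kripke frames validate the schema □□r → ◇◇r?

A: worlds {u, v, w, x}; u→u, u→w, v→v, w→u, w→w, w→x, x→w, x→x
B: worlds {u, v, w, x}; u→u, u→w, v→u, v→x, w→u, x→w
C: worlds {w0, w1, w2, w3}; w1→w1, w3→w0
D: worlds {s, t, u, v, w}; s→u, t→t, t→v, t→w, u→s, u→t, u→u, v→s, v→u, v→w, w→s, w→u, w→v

A, B, D

Frame correspondent (Sahlqvist): ∀x ∃w (xR²w ∧ xR²w) — i.e. a generalized confluence (Geach) condition.
A: condition met.
B: condition met.
C: fails — at w0 but no w with w0R²w and w0R²w.
D: condition met.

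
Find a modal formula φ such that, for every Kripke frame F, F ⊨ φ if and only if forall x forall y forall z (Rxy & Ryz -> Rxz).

The condition is transitivity. The 4 schema □ψ → □□ψ defines it.

□ψ → □□ψ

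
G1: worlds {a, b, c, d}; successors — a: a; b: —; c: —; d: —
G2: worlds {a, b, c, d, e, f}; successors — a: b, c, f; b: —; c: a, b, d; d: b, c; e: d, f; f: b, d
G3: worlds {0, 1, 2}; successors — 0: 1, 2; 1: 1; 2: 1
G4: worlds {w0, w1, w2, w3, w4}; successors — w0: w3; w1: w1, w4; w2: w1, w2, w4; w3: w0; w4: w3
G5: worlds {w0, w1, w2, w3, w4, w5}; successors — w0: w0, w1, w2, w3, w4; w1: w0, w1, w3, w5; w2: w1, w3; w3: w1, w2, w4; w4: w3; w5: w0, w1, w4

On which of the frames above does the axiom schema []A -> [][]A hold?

G1, G3

Frame correspondent (Sahlqvist): forall x forall y forall z (Rxy & Ryz -> Rxz) — i.e. transitivity.
G1: satisfies the condition.
G2: fails — Rcd and Rdc but not Rcc.
G3: satisfies the condition.
G4: fails — Rw2w4 and Rw4w3 but not Rw2w3.
G5: fails — Rw1w5 and Rw5w4 but not Rw1w4.
Valid on: G1, G3.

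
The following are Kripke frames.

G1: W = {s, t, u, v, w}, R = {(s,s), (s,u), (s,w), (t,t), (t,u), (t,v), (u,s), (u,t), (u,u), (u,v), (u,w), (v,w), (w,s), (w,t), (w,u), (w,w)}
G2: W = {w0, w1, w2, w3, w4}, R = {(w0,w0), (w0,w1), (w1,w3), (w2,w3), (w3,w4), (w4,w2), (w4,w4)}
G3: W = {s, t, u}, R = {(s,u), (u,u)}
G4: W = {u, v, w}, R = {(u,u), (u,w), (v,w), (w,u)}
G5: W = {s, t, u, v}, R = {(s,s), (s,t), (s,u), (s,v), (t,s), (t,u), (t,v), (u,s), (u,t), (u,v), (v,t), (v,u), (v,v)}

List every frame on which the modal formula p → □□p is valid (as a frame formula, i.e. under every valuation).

This is the axiom for a generalized confluence (Geach) condition; its first-order frame correspondent is ∀x ∀z (xR²z → ∃w (x = w ∧ z = w)).
G1: fails — sR²t but s ≠ t.
G2: fails — w0R²w1 but w0 ≠ w1.
G3: fails — sR²u but s ≠ u.
G4: fails — uR²w but u ≠ w.
G5: fails — sR²t but s ≠ t.
Valid on no frame.

none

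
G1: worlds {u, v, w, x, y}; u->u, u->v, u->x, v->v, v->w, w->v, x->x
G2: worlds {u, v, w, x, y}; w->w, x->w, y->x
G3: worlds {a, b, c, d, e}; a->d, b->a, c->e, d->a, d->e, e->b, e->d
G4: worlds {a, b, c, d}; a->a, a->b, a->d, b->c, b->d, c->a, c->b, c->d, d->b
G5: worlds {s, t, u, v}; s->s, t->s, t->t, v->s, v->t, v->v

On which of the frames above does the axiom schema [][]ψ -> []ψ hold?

G1, G5

Frame correspondent (Sahlqvist): forall x forall y (Rxy -> exists z (Rxz & Rzy)) — i.e. density.
G1: holds.
G2: fails — Ryx but no z with Ryz and Rzx.
G3: fails — Reb but no z with Rez and Rzb.
G4: fails — Rbc but no z with Rbz and Rzc.
G5: holds.
Valid on: G1, G5.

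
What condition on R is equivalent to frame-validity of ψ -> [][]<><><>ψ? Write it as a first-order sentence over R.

This is a Sahlqvist (Geach-type) schema ◇^0□^0ψ → □^2◇^3ψ.
Minimal-valuation argument: fix x; take any y with xR^0y and any z with xR^2z. Set V(ψ) to the set of worlds R-reachable from y in exactly 0 steps. Then □^0ψ holds at y, so the antecedent holds at x; validity forces ◇^3ψ at z, giving a w with zR^3w and yR^0w.
First-order correspondent: forall x forall z (x R^2 z -> exists w (x = w & z R^3 w)).

forall x forall z (x R^2 z -> exists w (x = w & z R^3 w))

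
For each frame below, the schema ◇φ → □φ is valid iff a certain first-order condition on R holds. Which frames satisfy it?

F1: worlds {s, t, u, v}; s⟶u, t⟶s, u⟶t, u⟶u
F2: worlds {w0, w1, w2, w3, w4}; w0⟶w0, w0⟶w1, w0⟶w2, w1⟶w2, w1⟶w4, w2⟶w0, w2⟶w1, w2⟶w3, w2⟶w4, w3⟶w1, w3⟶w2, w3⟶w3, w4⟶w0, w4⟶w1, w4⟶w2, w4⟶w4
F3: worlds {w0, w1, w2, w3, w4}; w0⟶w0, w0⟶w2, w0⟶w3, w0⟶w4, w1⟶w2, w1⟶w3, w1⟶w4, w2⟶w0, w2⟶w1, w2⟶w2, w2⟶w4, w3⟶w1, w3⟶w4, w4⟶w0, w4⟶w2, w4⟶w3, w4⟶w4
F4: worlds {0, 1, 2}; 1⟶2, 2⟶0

F4

Frame correspondent (Sahlqvist): ∀x ∀y ∀z (Rxy ∧ Rxz → y = z) — i.e. partial functionality.
F1: fails — u sees both t and u.
F2: fails — w0 sees both w0 and w1.
F3: fails — w0 sees both w0 and w2.
F4: satisfies the condition.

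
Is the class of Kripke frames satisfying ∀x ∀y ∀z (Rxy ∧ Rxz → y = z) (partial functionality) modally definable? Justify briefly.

Definable; ◇r → □r defines it

The condition is partial functionality. A defining modal formula is ◇r → □r.
Suppose ◇r→□r is valid. Take Rxy, Rxz and set V(r)={y}. Then ◇r at x, so □r at x, so r at z, i.e. z=y.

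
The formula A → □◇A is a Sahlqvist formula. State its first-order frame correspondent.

This is the B axiom.
Its frame correspondent is symmetry — ∀x ∀y (Rxy → Ryx).

symmetry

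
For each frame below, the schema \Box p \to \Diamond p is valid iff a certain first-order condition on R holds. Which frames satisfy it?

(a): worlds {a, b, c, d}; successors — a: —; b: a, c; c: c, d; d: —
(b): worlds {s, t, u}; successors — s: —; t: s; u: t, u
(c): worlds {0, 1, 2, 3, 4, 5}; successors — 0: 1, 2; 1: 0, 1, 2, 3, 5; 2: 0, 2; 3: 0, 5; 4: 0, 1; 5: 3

The schema corresponds to seriality: \forall x \exists y Rxy.
(a): fails — world a has no successor.
(b): fails — world s has no successor.
(c): condition met.

(c)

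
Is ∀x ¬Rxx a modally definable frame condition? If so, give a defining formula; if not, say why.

Not definable by any modal formula

If a class were modally definable it would be closed under surjective bounded morphisms (Goldblatt–Thomason).
The 5-cycle (worlds w0,w1,w2,w3,w4 with w0→w1→w2→w3→w4→w0) is irreflexive, and the map sending every world to a single reflexive point • is a surjective bounded morphism (forth: every edge maps to (•,•); back: every world has a successor). So any modal formula valid on the 5-cycle is also valid on the reflexive point, which is not irreflexive.
Hence irreflexivity is not modally definable.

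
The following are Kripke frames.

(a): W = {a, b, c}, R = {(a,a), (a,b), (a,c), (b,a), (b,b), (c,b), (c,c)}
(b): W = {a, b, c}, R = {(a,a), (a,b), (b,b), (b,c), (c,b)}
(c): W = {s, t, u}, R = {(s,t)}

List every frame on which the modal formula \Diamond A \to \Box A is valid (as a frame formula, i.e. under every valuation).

(c)

Frame correspondent (Sahlqvist): \forall x \forall y \forall z (Rxy \wedge Rxz \to y = z) — i.e. partial functionality.
(a): fails — a sees both a and b.
(b): fails — a sees both a and b.
(c): satisfies the condition.
Valid on: (c).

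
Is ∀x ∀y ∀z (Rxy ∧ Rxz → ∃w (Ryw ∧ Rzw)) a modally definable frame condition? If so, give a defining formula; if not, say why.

Yes, by ◇□q → □◇q

The condition is convergence. A defining modal formula is ◇□q → □◇q.
Suppose ◇□q→□◇q is valid. Take Rxy, Rxz and set V(q)={w : Ryw}. Then □q at y so ◇□q at x, so □◇q at x, so ◇q at z, giving w with Rzw and Ryw.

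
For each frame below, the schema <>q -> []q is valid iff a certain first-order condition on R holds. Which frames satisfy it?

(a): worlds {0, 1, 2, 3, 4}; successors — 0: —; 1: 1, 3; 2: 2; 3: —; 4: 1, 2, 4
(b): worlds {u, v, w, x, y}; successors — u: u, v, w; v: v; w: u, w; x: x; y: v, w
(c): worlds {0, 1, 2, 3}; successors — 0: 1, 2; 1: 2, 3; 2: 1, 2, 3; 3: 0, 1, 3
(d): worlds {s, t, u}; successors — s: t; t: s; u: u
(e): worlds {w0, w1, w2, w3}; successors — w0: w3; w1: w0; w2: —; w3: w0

(d), (e)

This is the axiom for partial functionality; its first-order frame correspondent is forall x forall y forall z (Rxy & Rxz -> y = z).
(a): fails — 1 sees both 1 and 3.
(b): fails — u sees both u and v.
(c): fails — 0 sees both 1 and 2.
(d): holds.
(e): holds.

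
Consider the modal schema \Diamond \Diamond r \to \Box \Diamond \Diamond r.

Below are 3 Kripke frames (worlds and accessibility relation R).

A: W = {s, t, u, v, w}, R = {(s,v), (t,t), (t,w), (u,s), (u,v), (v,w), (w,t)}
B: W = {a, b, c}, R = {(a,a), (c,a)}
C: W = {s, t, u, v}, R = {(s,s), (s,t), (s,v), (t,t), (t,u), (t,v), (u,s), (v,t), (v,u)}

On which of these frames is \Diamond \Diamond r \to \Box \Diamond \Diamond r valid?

This is the axiom for a generalized confluence (Geach) condition; its first-order frame correspondent is \forall x \forall y \forall z ((x R^2 y \wedge xRz) \to \exists w (y = w \wedge z R^2 w)).
A: fails — sR²w, sRv but no w* with w=w* and vR²w*.
B: satisfies the condition.
C: fails — tR²u, tRu but no w with u=w and uR²w.

B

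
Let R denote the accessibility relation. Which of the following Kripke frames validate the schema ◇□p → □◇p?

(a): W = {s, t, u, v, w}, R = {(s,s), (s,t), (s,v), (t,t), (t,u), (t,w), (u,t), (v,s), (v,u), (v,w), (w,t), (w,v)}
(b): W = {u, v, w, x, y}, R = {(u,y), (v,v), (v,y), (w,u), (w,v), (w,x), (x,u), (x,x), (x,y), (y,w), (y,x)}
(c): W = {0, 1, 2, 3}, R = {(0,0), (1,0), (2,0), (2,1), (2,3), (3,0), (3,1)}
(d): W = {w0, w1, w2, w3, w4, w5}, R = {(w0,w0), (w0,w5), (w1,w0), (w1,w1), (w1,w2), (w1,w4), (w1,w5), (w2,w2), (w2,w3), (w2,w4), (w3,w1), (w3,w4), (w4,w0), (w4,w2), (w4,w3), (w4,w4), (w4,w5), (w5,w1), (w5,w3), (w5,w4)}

(a), (c)

Frame correspondent (Sahlqvist): ∀x ∀y ∀z (Rxy ∧ Rxz → ∃w (Ryw ∧ Rzw)) — i.e. convergence.
(a): condition met.
(b): fails — Rvv and Rvy but v and y have no common successor.
(c): condition met.
(d): fails — Rw0w5 and Rw0w0 but w5 and w0 have no common successor.
Valid on: (a), (c).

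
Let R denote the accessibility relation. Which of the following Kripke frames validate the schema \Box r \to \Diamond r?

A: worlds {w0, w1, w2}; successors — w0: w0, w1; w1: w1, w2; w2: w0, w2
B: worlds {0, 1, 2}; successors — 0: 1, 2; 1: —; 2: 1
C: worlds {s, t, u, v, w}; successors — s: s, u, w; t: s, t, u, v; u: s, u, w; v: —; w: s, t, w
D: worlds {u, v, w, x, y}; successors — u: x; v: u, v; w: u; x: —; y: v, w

A

This is the axiom for seriality; its first-order frame correspondent is \forall x \exists y Rxy.
A: satisfies the condition.
B: fails — world 1 has no successor.
C: fails — world v has no successor.
D: fails — world x has no successor.
Valid on: A.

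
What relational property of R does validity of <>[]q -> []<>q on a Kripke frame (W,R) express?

Suppose ◇□q→□◇q is valid. Take Rxy, Rxz and set V(q)={w : Ryw}. Then □q at y so ◇□q at x, so □◇q at x, so ◇q at z, giving w with Rzw and Ryw.

Convergence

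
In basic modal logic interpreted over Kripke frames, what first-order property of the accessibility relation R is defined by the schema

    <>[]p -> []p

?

the Euclidean property: forall x forall y forall z (Rxy & Rxz -> Ryz)

Replacing p by ¬p and contraposing gives the equivalent schema ◇p → □◇p.
Suppose ◇p→□◇p is valid. Take Rxy, Rxz and set V(p)={y}. Then ◇p at x, so □◇p at x, so ◇p at z, so some w with Rzw has p; w=y, i.e. Rzy. By symmetry of the argument, Ryz.
Conversely, on a frame with the Euclidean property the schema holds at every world under every valuation.
Frame condition: forall x forall y forall z (Rxy & Rxz -> Ryz).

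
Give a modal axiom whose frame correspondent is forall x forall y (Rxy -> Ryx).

This is symmetry; the standard corresponding axiom is B: s → □◇s.

s → □◇s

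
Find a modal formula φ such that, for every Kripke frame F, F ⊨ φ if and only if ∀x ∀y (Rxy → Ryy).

□(□r → r)

A defining formula is □(□r → r) (the T□ axiom).
Suppose □(□r→r) is valid. Take Rxy and set V(r)={w : Ryw}. Then at y, □r holds; since □(□r→r) at x, □r→r at y, so r at y, i.e. Ryy.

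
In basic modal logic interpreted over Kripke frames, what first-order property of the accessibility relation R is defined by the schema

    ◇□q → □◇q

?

Suppose ◇□q→□◇q is valid. Take Rxy, Rxz and set V(q)={w : Ryw}. Then □q at y so ◇□q at x, so □◇q at x, so ◇q at z, giving w with Rzw and Ryw.
The converse is a direct semantic check.
So the correspondent is convergence.

convergence: ∀x ∀y ∀z (Rxy ∧ Rxz → ∃w (Ryw ∧ Rzw))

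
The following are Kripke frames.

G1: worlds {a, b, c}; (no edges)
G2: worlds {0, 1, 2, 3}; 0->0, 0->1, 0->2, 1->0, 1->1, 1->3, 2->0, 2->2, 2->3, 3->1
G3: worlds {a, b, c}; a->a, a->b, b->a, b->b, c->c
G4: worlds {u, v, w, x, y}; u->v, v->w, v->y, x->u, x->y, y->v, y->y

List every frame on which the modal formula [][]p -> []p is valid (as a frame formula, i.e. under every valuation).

G1, G2, G3

This is the axiom for density; its first-order frame correspondent is forall x forall y (Rxy -> exists z (Rxz & Rzy)).
G1: condition met.
G2: condition met.
G3: condition met.
G4: fails — Ruv but no z with Ruz and Rzv.
Valid on: G1, G2, G3.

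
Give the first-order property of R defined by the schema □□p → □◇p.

This is a Sahlqvist (Geach-type) schema ◇^0□^2p → □^1◇^1p.
Minimal-valuation argument: fix x; take any y with xR^0y and any z with xR^1z. Set V(p) to the set of worlds R-reachable from y in exactly 2 steps. Then □^2p holds at y, so the antecedent holds at x; validity forces ◇^1p at z, giving a w with zR^1w and yR^2w.
First-order correspondent: ∀x ∀z (xRz → ∃w (xR²w ∧ zRw)).

∀x ∀z (xRz → ∃w (xR²w ∧ zRw))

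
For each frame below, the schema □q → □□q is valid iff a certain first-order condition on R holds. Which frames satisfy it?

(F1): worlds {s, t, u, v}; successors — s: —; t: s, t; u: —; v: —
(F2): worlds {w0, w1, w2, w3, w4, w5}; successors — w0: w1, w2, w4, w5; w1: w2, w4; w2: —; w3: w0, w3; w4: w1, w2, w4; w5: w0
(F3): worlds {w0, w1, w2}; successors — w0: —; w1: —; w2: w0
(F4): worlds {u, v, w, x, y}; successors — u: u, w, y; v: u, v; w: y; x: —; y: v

The schema corresponds to transitivity: ∀x ∀y ∀z (Rxy ∧ Ryz → Rxz).
(F1): satisfies the condition.
(F2): fails — Rw3w0 and Rw0w4 but not Rw3w4.
(F3): satisfies the condition.
(F4): fails — Rvu and Ruw but not Rvw.

(F1), (F3)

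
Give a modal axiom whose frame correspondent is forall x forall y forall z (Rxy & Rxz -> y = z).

This is partial functionality; the standard corresponding axiom is CD: ◇ψ → □ψ.

◇ψ → □ψ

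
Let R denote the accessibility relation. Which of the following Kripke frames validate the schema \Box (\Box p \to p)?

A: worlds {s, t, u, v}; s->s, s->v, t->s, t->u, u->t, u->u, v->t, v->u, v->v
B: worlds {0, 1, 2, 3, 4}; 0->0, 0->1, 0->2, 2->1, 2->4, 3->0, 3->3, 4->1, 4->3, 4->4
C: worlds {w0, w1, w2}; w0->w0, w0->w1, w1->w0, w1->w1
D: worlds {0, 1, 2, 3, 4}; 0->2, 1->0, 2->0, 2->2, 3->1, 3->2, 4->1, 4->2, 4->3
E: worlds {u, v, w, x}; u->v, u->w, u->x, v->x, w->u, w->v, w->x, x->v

C

The schema corresponds to shift-reflexivity: \forall x \forall y (Rxy \to Ryy).
A: fails — Rut but not Rtt.
B: fails — R02 but not R22.
C: holds.
D: fails — R10 but not R00.
E: fails — Ruv but not Rvv.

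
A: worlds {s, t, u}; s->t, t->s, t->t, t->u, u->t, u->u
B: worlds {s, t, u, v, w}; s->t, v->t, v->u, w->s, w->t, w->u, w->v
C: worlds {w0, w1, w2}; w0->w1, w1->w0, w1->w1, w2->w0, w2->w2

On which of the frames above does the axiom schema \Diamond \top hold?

This is the axiom for seriality; its first-order frame correspondent is \forall x \exists y Rxy.
A: satisfies the condition.
B: fails — world t has no successor.
C: satisfies the condition.
Valid on: A, C.

A, C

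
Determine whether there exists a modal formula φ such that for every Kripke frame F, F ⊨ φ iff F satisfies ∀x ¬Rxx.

Not modally definable

If a class were modally definable it would be closed under surjective bounded morphisms (Goldblatt–Thomason).
The 5-cycle (worlds s,t,u,v,w with s→t→u→v→w→s) is irreflexive, and the map sending every world to a single reflexive point • is a surjective bounded morphism (forth: every edge maps to (•,•); back: every world has a successor). So any modal formula valid on the 5-cycle is also valid on the reflexive point, which is not irreflexive.
So no modal formula (or set of formulas) defines exactly the irreflexive frames.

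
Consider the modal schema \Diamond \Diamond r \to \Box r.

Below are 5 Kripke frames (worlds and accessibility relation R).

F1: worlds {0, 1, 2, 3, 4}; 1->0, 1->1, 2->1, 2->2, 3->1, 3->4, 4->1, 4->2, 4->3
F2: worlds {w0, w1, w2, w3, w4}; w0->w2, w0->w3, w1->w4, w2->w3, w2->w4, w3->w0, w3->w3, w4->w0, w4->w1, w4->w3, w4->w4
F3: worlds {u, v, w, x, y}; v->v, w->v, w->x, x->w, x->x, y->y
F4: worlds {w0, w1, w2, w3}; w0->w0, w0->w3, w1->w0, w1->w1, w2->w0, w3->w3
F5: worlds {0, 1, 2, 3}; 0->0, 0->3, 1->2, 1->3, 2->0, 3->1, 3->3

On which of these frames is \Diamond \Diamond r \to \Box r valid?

The schema corresponds to a generalized confluence (Geach) condition: \forall x \forall y \forall z ((x R^2 y \wedge xRz) \to \exists w (y = w \wedge z = w)).
F1: fails — 1R²0, 1R1 but 0 ≠ 1.
F2: fails — w0R²w0, w0Rw2 but w0 ≠ w2.
F3: fails — wR²v, wRx but v ≠ x.
F4: fails — w0R²w0, w0Rw3 but w0 ≠ w3.
F5: fails — 0R²0, 0R3 but 0 ≠ 3.
Valid on no frame.

none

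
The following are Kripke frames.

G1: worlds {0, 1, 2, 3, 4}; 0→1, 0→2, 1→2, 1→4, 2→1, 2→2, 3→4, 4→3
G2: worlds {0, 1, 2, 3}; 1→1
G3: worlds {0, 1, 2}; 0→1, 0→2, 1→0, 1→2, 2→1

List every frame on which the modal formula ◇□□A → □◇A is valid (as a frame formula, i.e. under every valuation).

This is the axiom for a generalized confluence (Geach) condition; its first-order frame correspondent is ∀x ∀y ∀z ((xRy ∧ xRz) → ∃w (yR²w ∧ zRw)).
G1: fails — 1R2, 1R4 but no w with 2R²w and 4Rw.
G2: holds.
G3: fails — 0R2, 0R2 but no w with 2R²w and 2Rw.
Valid on: G2.

G2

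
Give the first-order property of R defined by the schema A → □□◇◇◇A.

∀x ∀z (xR²z → ∃w (x = w ∧ zR³w))

This is a Sahlqvist (Geach-type) schema ◇^0□^0A → □^2◇^3A.
Minimal-valuation argument: fix x; take any y with xR^0y and any z with xR^2z. Set V(A) to the set of worlds R-reachable from y in exactly 0 steps. Then □^0A holds at y, so the antecedent holds at x; validity forces ◇^3A at z, giving a w with zR^3w and yR^0w.
First-order correspondent: ∀x ∀z (xR²z → ∃w (x = w ∧ zR³w)).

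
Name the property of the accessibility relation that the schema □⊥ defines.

□⊥ is valid iff no world has any successor (otherwise □⊥ fails at any world with one).

emptiness of R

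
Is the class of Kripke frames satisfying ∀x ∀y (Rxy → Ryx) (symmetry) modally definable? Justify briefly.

This is a Sahlqvist condition; the B axiom r → □◇r defines it.

Yes, by r → □◇r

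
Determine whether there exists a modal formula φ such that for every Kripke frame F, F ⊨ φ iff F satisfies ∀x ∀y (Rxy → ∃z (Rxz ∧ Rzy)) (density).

Yes — defined by □□r → □r

The condition is density. A defining modal formula is □□r → □r.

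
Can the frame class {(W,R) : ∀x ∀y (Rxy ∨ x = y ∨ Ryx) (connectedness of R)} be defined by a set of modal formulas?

If a class were modally definable it would be closed under disjoint unions (Goldblatt–Thomason).
Take 4 disjoint single-world reflexive frames: each is trivially connected, but their disjoint union has 4 worlds with no edge between distinct components, so it is not connected.
So no modal formula (or set of formulas) defines exactly the connected frames.

Not modally definable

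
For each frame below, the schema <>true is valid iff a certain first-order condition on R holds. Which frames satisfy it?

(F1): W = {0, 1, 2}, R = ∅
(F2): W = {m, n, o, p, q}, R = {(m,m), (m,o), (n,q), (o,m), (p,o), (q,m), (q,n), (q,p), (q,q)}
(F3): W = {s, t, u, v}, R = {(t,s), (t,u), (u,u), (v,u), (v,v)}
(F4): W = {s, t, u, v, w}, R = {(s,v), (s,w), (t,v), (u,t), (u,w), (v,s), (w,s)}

(F2), (F4)

Frame correspondent (Sahlqvist): forall x exists y Rxy — i.e. seriality.
(F1): fails — world 0 has no successor.
(F2): holds.
(F3): fails — world s has no successor.
(F4): holds.
Valid on: (F2), (F4).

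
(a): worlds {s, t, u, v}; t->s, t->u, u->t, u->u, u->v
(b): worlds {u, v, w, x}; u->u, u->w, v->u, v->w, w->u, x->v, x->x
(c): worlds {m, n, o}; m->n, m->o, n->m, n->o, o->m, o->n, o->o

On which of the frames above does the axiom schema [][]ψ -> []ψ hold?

(b), (c)

The schema corresponds to density: forall x forall y (Rxy -> exists z (Rxz & Rzy)).
(a): fails — Rts but no z with Rtz and Rzs.
(b): condition met.
(c): condition met.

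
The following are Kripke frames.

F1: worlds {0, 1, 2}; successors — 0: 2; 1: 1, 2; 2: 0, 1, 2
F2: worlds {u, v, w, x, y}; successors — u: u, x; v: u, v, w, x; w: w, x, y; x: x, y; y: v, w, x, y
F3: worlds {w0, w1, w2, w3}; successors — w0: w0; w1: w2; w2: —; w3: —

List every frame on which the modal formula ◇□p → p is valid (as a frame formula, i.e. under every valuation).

The schema corresponds to symmetry: ∀x ∀y (Rxy → Ryx).
F1: holds.
F2: fails — Rwx but not Rxw.
F3: fails — Rw1w2 but not Rw2w1.
Valid on: F1.

F1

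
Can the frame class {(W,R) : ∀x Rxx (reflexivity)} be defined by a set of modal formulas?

Yes, by □q → q

The condition is reflexivity. A defining modal formula is □q → q.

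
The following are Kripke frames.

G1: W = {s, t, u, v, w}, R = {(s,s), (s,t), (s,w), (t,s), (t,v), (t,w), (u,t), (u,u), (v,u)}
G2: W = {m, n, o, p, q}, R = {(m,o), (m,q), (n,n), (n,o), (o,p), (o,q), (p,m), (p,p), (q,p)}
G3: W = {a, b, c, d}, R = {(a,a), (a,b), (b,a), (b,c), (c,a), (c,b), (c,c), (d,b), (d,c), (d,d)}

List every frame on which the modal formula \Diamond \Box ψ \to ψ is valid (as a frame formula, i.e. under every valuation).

none

Frame correspondent (Sahlqvist): \forall x \forall y (xRy \to \exists w (yRw \wedge x = w)) — i.e. a generalized confluence (Geach) condition.
G1: fails — sRw but no w* with wRw* and s=w*.
G2: fails — mRo but no w with oRw and m=w.
G3: fails — cRa but no w with aRw and c=w.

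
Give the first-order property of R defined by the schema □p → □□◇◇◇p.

This is a Sahlqvist (Geach-type) schema ◇^0□^1p → □^2◇^3p.
Minimal-valuation argument: fix x; take any y with xR^0y and any z with xR^2z. Set V(p) to the set of worlds R-reachable from y in exactly 1 step. Then □^1p holds at y, so the antecedent holds at x; validity forces ◇^3p at z, giving a w with zR^3w and yR^1w.
First-order correspondent: ∀x ∀z (xR²z → ∃w (xRw ∧ zR³w)).

∀x ∀z (xR²z → ∃w (xRw ∧ zR³w))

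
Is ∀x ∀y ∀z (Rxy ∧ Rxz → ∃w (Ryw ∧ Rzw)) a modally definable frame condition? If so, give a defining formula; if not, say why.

This is a Sahlqvist condition; the .2 axiom ◇□q → □◇q defines it.
Suppose ◇□q→□◇q is valid. Take Rxy, Rxz and set V(q)={w : Ryw}. Then □q at y so ◇□q at x, so □◇q at x, so ◇q at z, giving w with Rzw and Ryw.

Definable; ◇□q → □◇q defines it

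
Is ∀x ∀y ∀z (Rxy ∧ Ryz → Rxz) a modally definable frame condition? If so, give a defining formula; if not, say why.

Yes: it is transitivity, defined by the 4 schema □r → □□r.

Yes — defined by □r → □□r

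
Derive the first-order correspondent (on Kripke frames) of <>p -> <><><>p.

This is a Sahlqvist (Geach-type) schema ◇^1□^0p → □^0◇^3p.
Minimal-valuation argument: fix x; take any y with xR^1y and any z with xR^0z. Set V(p) to the set of worlds R-reachable from y in exactly 0 steps. Then □^0p holds at y, so the antecedent holds at x; validity forces ◇^3p at z, giving a w with zR^3w and yR^0w.
First-order correspondent: forall x forall y (xRy -> exists w (y = w & x R^3 w)).

forall x forall y (xRy -> exists w (y = w & x R^3 w))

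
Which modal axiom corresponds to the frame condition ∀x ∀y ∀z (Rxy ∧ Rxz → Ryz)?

The condition is the Euclidean property. The 5 schema ◇ψ → □◇ψ defines it.
Suppose ◇ψ→□◇ψ is valid. Take Rxy, Rxz and set V(ψ)={y}. Then ◇ψ at x, so □◇ψ at x, so ◇ψ at z, so some w with Rzw has ψ; w=y, i.e. Rzy. By symmetry of the argument, Ryz.

◇ψ → □◇ψ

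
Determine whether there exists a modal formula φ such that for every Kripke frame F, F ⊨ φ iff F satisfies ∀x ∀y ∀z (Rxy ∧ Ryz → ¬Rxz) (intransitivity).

Not modally definable

Any modally definable frame class is closed under surjective bounded morphisms.
The 5-cycle (worlds a,b,c,d,e with a→b→c→d→e→a) is intransitive. Mapping every world to a single reflexive point • is a surjective bounded morphism; the reflexive point is not intransitive (R••∧R•• but R••).
Hence intransitivity is not modally definable.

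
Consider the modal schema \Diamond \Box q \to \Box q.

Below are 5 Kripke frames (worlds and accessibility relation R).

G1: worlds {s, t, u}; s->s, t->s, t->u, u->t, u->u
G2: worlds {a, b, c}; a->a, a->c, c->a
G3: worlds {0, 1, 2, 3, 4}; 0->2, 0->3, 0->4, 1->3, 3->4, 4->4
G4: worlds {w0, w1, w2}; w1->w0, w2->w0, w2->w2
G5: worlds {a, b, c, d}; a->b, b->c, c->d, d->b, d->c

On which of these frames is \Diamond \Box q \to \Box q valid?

none

The schema corresponds to the Euclidean property: \forall x \forall y \forall z (Rxy \wedge Rxz \to Ryz).
G1: fails — Rts and Rtu but not Rsu.
G2: fails — Rac and Rac but not Rcc.
G3: fails — R02 and R02 but not R22.
G4: fails — Rw1w0 and Rw1w0 but not Rw0w0.
G5: fails — Rab and Rab but not Rbb.
Valid on no frame.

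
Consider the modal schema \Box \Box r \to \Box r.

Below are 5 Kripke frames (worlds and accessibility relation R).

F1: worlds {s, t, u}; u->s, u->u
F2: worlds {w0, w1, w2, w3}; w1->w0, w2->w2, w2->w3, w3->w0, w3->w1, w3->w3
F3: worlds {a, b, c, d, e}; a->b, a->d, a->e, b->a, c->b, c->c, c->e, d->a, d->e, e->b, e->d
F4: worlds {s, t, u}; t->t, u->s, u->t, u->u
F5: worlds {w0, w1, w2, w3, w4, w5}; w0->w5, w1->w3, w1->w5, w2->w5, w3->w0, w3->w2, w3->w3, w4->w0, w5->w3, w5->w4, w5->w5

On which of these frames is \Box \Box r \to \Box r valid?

Frame correspondent (Sahlqvist): \forall x \forall y (Rxy \to \exists z (Rxz \wedge Rzy)) — i.e. density.
F1: holds.
F2: fails — Rw1w0 but no z with Rw1z and Rzw0.
F3: fails — Reb but no z with Rez and Rzb.
F4: holds.
F5: fails — Rw4w0 but no z with Rw4z and Rzw0.

F1, F4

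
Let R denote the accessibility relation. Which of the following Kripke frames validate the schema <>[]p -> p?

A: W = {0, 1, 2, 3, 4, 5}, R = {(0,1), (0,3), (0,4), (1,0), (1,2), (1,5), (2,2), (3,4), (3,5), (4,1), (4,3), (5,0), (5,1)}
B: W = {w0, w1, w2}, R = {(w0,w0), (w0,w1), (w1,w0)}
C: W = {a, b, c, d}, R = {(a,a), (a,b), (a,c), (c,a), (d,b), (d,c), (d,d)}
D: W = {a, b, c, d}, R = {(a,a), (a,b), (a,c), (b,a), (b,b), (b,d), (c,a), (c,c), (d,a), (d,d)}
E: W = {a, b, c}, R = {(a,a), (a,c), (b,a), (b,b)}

This is the axiom for symmetry; its first-order frame correspondent is forall x forall y (Rxy -> Ryx).
A: fails — R12 but not R21.
B: ✓.
C: fails — Rdc but not Rcd.
D: fails — Rda but not Rad.
E: fails — Rac but not Rca.

B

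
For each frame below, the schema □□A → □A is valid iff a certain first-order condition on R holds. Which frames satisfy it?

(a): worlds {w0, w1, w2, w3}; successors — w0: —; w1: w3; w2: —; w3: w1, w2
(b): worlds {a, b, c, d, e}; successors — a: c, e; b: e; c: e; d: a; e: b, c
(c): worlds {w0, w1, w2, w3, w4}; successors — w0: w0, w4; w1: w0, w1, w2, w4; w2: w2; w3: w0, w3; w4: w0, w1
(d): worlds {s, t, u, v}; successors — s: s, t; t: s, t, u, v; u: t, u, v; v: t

(c), (d)

The schema corresponds to density: ∀x ∀y (Rxy → ∃z (Rxz ∧ Rzy)).
(a): fails — Rw3w1 but no z with Rw3z and Rzw1.
(b): fails — Reb but no z with Rez and Rzb.
(c): satisfies the condition.
(d): satisfies the condition.
Valid on: (c), (d).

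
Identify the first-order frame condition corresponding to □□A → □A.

This is the C4 axiom.
Its frame correspondent is density — ∀x ∀y (Rxy → ∃z (Rxz ∧ Rzy)).

density: ∀x ∀y (Rxy → ∃z (Rxz ∧ Rzy))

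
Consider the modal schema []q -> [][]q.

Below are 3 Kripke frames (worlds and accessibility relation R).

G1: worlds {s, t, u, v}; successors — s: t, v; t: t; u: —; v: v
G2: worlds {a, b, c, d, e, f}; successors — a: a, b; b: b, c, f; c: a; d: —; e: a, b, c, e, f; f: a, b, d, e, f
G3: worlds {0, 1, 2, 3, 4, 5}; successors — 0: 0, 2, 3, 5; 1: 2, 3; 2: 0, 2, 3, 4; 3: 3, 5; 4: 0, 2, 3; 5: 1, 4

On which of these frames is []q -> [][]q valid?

G1

Frame correspondent (Sahlqvist): forall x forall y forall z (Rxy & Ryz -> Rxz) — i.e. transitivity.
G1: ✓.
G2: fails — Rbc and Rca but not Rba.
G3: fails — R51 and R12 but not R52.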